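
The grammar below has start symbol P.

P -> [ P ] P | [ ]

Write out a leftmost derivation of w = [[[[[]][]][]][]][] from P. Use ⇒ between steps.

P⇒[P]P⇒[[P]P]P⇒[[[P]P]P]P⇒[[[[P]P]P]P]P⇒[[[[[]]P]P]P]P⇒[[[[[]][]]P]P]P⇒[[[[[]][]][]]P]P⇒[[[[[]][]][]][]]P⇒[[[[[]][]][]][]][]

P ⇒ [P]P   [P -> [ P ] P]
[P]P ⇒ [[P]P]P   [P -> [ P ] P]
[[P]P]P ⇒ [[[P]P]P]P   [P -> [ P ] P]
[[[P]P]P]P ⇒ [[[[P]P]P]P]P   [P -> [ P ] P]
[[[[P]P]P]P]P ⇒ [[[[[]]P]P]P]P   [P -> [ ]]
[[[[[]]P]P]P]P ⇒ [[[[[]][]]P]P]P   [P -> [ ]]
[[[[[]][]]P]P]P ⇒ [[[[[]][]][]]P]P   [P -> [ ]]
[[[[[]][]][]]P]P ⇒ [[[[[]][]][]][]]P   [P -> [ ]]
[[[[[]][]][]][]]P ⇒ [[[[[]][]][]][]][]   [P -> [ ]]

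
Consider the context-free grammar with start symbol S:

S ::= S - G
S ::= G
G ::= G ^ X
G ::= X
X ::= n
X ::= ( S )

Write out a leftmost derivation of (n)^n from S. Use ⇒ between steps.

S ⇒ G ⇒ G^X ⇒ X^X ⇒ (S)^X ⇒ (G)^X ⇒ (X)^X ⇒ (n)^X ⇒ (n)^n

S ⇒ G   [S ::= G]
G ⇒ G^X   [G ::= G ^ X]
G^X ⇒ X^X   [G ::= X]
X^X ⇒ (S)^X   [X ::= ( S )]
(S)^X ⇒ (G)^X   [S ::= G]
(G)^X ⇒ (X)^X   [G ::= X]
(X)^X ⇒ (n)^X   [X ::= n]
(n)^X ⇒ (n)^n   [X ::= n]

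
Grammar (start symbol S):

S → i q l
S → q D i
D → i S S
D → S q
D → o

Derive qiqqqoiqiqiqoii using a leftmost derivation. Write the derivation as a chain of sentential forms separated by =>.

S => qDi   [S → q D i]
qDi => qiSSi   [D → i S S]
qiSSi => qiqDiSi   [S → q D i]
qiqDiSi => qiqSqiSi   [D → S q]
qiqSqiSi => qiqqDiqiSi   [S → q D i]
qiqqDiqiSi => qiqqSqiqiSi   [D → S q]
qiqqSqiqiSi => qiqqqDiqiqiSi   [S → q D i]
qiqqqDiqiqiSi => qiqqqoiqiqiSi   [D → o]
qiqqqoiqiqiSi => qiqqqoiqiqiqDii   [S → q D i]
qiqqqoiqiqiqDii => qiqqqoiqiqiqoii   [D → o]

S => qDi => qiSSi => qiqDiSi => qiqSqiSi => qiqqDiqiSi => qiqqSqiqiSi => qiqqqDiqiqiSi => qiqqqoiqiqiSi => qiqqqoiqiqiqDii => qiqqqoiqiqiqoii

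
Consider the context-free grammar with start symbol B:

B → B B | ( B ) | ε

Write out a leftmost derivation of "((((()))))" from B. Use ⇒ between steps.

B ⇒ (B) ⇒ ((B)) ⇒ ((BB)) ⇒ (((B)B)) ⇒ (((BB)B)) ⇒ ((((B)B)B)) ⇒ (((((B))B)B)) ⇒ ((((())B)B)) ⇒ ((((()))B)) ⇒ ((((()))))

B ⇒ (B)   [B → ( B )]
(B) ⇒ ((B))   [B → ( B )]
((B)) ⇒ ((BB))   [B → B B]
((BB)) ⇒ (((B)B))   [B → ( B )]
(((B)B)) ⇒ (((BB)B))   [B → B B]
(((BB)B)) ⇒ ((((B)B)B))   [B → ( B )]
((((B)B)B)) ⇒ (((((B))B)B))   [B → ( B )]
(((((B))B)B)) ⇒ ((((())B)B))   [B → ε]
((((())B)B)) ⇒ ((((()))B))   [B → ε]
((((()))B)) ⇒ ((((()))))   [B → ε]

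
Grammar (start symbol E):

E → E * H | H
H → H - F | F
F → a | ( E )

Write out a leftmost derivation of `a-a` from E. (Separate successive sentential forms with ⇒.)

E⇒H⇒H-F⇒F-F⇒a-F⇒a-a

E ⇒ H   [E → H]
H ⇒ H-F   [H → H - F]
H-F ⇒ F-F   [H → F]
F-F ⇒ a-F   [F → a]
a-F ⇒ a-a   [F → a]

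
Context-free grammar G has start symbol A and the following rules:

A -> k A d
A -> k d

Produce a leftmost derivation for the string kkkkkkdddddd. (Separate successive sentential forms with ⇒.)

A ⇒ kAd ⇒ kkAdd ⇒ kkkAddd ⇒ kkkkAdddd ⇒ kkkkkAddddd ⇒ kkkkkkdddddd

A ⇒ kAd   [A -> k A d]
kAd ⇒ kkAdd   [A -> k A d]
kkAdd ⇒ kkkAddd   [A -> k A d]
kkkAddd ⇒ kkkkAdddd   [A -> k A d]
kkkkAdddd ⇒ kkkkkAddddd   [A -> k A d]
kkkkkAddddd ⇒ kkkkkkdddddd   [A -> k d]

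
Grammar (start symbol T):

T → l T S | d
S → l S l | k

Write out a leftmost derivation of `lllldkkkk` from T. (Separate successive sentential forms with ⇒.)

T⇒lTS⇒llTSS⇒lllTSSS⇒llllTSSSS⇒lllldSSSS⇒lllldkSSS⇒lllldkkSS⇒lllldkkkS⇒lllldkkkk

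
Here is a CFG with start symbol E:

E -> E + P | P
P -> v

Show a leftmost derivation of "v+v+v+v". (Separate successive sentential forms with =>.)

E => E+P   [E -> E + P]
E+P => E+P+P   [E -> E + P]
E+P+P => E+P+P+P   [E -> E + P]
E+P+P+P => P+P+P+P   [E -> P]
P+P+P+P => v+P+P+P   [P -> v]
v+P+P+P => v+v+P+P   [P -> v]
v+v+P+P => v+v+v+P   [P -> v]
v+v+v+P => v+v+v+v   [P -> v]

E => E+P => E+P+P => E+P+P+P => P+P+P+P => v+P+P+P => v+v+P+P => v+v+v+P => v+v+v+v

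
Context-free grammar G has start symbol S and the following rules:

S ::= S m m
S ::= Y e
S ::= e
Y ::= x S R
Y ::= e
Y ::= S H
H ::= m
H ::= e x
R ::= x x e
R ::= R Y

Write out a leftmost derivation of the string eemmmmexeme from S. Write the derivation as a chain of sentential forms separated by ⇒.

S⇒Ye⇒SHe⇒YeHe⇒SHeHe⇒SmmHeHe⇒SmmmmHeHe⇒YemmmmHeHe⇒eemmmmHeHe⇒eemmmmexeHe⇒eemmmmexeme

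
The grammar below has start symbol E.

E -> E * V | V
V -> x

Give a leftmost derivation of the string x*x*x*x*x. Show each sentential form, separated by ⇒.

E ⇒ E*V   [E -> E * V]
E*V ⇒ E*V*V   [E -> E * V]
E*V*V ⇒ E*V*V*V   [E -> E * V]
E*V*V*V ⇒ E*V*V*V*V   [E -> E * V]
E*V*V*V*V ⇒ V*V*V*V*V   [E -> V]
V*V*V*V*V ⇒ x*V*V*V*V   [V -> x]
x*V*V*V*V ⇒ x*x*V*V*V   [V -> x]
x*x*V*V*V ⇒ x*x*x*V*V   [V -> x]
x*x*x*V*V ⇒ x*x*x*x*V   [V -> x]
x*x*x*x*V ⇒ x*x*x*x*x   [V -> x]

E ⇒ E*V ⇒ E*V*V ⇒ E*V*V*V ⇒ E*V*V*V*V ⇒ V*V*V*V*V ⇒ x*V*V*V*V ⇒ x*x*V*V*V ⇒ x*x*x*V*V ⇒ x*x*x*x*V ⇒ x*x*x*x*x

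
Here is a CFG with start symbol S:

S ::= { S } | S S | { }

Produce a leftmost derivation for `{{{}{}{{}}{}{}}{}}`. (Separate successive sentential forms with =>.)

S => {S}   [S ::= { S }]
{S} => {SS}   [S ::= S S]
{SS} => {{S}S}   [S ::= { S }]
{{S}S} => {{SS}S}   [S ::= S S]
{{SS}S} => {{SSS}S}   [S ::= S S]
{{SSS}S} => {{{}SS}S}   [S ::= { }]
{{{}SS}S} => {{{}SSS}S}   [S ::= S S]
{{{}SSS}S} => {{{}SSSS}S}   [S ::= S S]
{{{}SSSS}S} => {{{}{}SSS}S}   [S ::= { }]
{{{}{}SSS}S} => {{{}{}{S}SS}S}   [S ::= { S }]
{{{}{}{S}SS}S} => {{{}{}{{}}SS}S}   [S ::= { }]
{{{}{}{{}}SS}S} => {{{}{}{{}}{}S}S}   [S ::= { }]
{{{}{}{{}}{}S}S} => {{{}{}{{}}{}{}}S}   [S ::= { }]
{{{}{}{{}}{}{}}S} => {{{}{}{{}}{}{}}{}}   [S ::= { }]

S=>{S}=>{SS}=>{{S}S}=>{{SS}S}=>{{SSS}S}=>{{{}SS}S}=>{{{}SSS}S}=>{{{}SSSS}S}=>{{{}{}SSS}S}=>{{{}{}{S}SS}S}=>{{{}{}{{}}SS}S}=>{{{}{}{{}}{}S}S}=>{{{}{}{{}}{}{}}S}=>{{{}{}{{}}{}{}}{}}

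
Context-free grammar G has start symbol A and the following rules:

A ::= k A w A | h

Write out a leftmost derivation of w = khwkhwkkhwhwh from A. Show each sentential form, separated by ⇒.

A ⇒ kAwA   [A ::= k A w A]
kAwA ⇒ khwA   [A ::= h]
khwA ⇒ khwkAwA   [A ::= k A w A]
khwkAwA ⇒ khwkhwA   [A ::= h]
khwkhwA ⇒ khwkhwkAwA   [A ::= k A w A]
khwkhwkAwA ⇒ khwkhwkkAwAwA   [A ::= k A w A]
khwkhwkkAwAwA ⇒ khwkhwkkhwAwA   [A ::= h]
khwkhwkkhwAwA ⇒ khwkhwkkhwhwA   [A ::= h]
khwkhwkkhwhwA ⇒ khwkhwkkhwhwh   [A ::= h]

A⇒kAwA⇒khwA⇒khwkAwA⇒khwkhwA⇒khwkhwkAwA⇒khwkhwkkAwAwA⇒khwkhwkkhwAwA⇒khwkhwkkhwhwA⇒khwkhwkkhwhwh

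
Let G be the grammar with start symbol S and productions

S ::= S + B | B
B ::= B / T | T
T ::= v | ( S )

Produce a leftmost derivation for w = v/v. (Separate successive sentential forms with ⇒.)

S ⇒ B ⇒ B/T ⇒ T/T ⇒ v/T ⇒ v/v

S ⇒ B   [S ::= B]
B ⇒ B/T   [B ::= B / T]
B/T ⇒ T/T   [B ::= T]
T/T ⇒ v/T   [T ::= v]
v/T ⇒ v/v   [T ::= v]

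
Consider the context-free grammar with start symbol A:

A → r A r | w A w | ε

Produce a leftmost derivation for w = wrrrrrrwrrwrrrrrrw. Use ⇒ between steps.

A ⇒ wAw   [A → w A w]
wAw ⇒ wrArw   [A → r A r]
wrArw ⇒ wrrArrw   [A → r A r]
wrrArrw ⇒ wrrrArrrw   [A → r A r]
wrrrArrrw ⇒ wrrrrArrrrw   [A → r A r]
wrrrrArrrrw ⇒ wrrrrrArrrrrw   [A → r A r]
wrrrrrArrrrrw ⇒ wrrrrrrArrrrrrw   [A → r A r]
wrrrrrrArrrrrrw ⇒ wrrrrrrwAwrrrrrrw   [A → w A w]
wrrrrrrwAwrrrrrrw ⇒ wrrrrrrwrArwrrrrrrw   [A → r A r]
wrrrrrrwrArwrrrrrrw ⇒ wrrrrrrwrrwrrrrrrw   [A → ε]

A ⇒ wAw ⇒ wrArw ⇒ wrrArrw ⇒ wrrrArrrw ⇒ wrrrrArrrrw ⇒ wrrrrrArrrrrw ⇒ wrrrrrrArrrrrrw ⇒ wrrrrrrwAwrrrrrrw ⇒ wrrrrrrwrArwrrrrrrw ⇒ wrrrrrrwrrwrrrrrrw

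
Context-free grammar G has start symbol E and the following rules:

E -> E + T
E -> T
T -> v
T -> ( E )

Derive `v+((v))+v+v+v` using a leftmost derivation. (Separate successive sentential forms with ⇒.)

E ⇒ E+T   [E -> E + T]
E+T ⇒ E+T+T   [E -> E + T]
E+T+T ⇒ E+T+T+T   [E -> E + T]
E+T+T+T ⇒ E+T+T+T+T   [E -> E + T]
E+T+T+T+T ⇒ T+T+T+T+T   [E -> T]
T+T+T+T+T ⇒ v+T+T+T+T   [T -> v]
v+T+T+T+T ⇒ v+(E)+T+T+T   [T -> ( E )]
v+(E)+T+T+T ⇒ v+(T)+T+T+T   [E -> T]
v+(T)+T+T+T ⇒ v+((E))+T+T+T   [T -> ( E )]
v+((E))+T+T+T ⇒ v+((T))+T+T+T   [E -> T]
v+((T))+T+T+T ⇒ v+((v))+T+T+T   [T -> v]
v+((v))+T+T+T ⇒ v+((v))+v+T+T   [T -> v]
v+((v))+v+T+T ⇒ v+((v))+v+v+T   [T -> v]
v+((v))+v+v+T ⇒ v+((v))+v+v+v   [T -> v]

E ⇒ E+T ⇒ E+T+T ⇒ E+T+T+T ⇒ E+T+T+T+T ⇒ T+T+T+T+T ⇒ v+T+T+T+T ⇒ v+(E)+T+T+T ⇒ v+(T)+T+T+T ⇒ v+((E))+T+T+T ⇒ v+((T))+T+T+T ⇒ v+((v))+T+T+T ⇒ v+((v))+v+T+T ⇒ v+((v))+v+v+T ⇒ v+((v))+v+v+v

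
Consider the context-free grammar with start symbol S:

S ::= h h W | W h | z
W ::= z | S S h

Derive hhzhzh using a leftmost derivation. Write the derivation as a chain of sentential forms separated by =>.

S=>hhW=>hhSSh=>hhWhSh=>hhzhSh=>hhzhzh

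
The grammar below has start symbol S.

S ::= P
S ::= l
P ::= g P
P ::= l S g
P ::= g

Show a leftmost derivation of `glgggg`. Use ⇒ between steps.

S ⇒ P ⇒ gP ⇒ glSg ⇒ glPg ⇒ glgPg ⇒ glggPg ⇒ glgggg

S ⇒ P   [S ::= P]
P ⇒ gP   [P ::= g P]
gP ⇒ glSg   [P ::= l S g]
glSg ⇒ glPg   [S ::= P]
glPg ⇒ glgPg   [P ::= g P]
glgPg ⇒ glggPg   [P ::= g P]
glggPg ⇒ glgggg   [P ::= g]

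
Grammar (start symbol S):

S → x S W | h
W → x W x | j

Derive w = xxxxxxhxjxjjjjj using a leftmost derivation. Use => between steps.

S => xSW   [S → x S W]
xSW => xxSWW   [S → x S W]
xxSWW => xxxSWWW   [S → x S W]
xxxSWWW => xxxxSWWWW   [S → x S W]
xxxxSWWWW => xxxxxSWWWWW   [S → x S W]
xxxxxSWWWWW => xxxxxxSWWWWWW   [S → x S W]
xxxxxxSWWWWWW => xxxxxxhWWWWWW   [S → h]
xxxxxxhWWWWWW => xxxxxxhxWxWWWWW   [W → x W x]
xxxxxxhxWxWWWWW => xxxxxxhxjxWWWWW   [W → j]
xxxxxxhxjxWWWWW => xxxxxxhxjxjWWWW   [W → j]
xxxxxxhxjxjWWWW => xxxxxxhxjxjjWWW   [W → j]
xxxxxxhxjxjjWWW => xxxxxxhxjxjjjWW   [W → j]
xxxxxxhxjxjjjWW => xxxxxxhxjxjjjjW   [W → j]
xxxxxxhxjxjjjjW => xxxxxxhxjxjjjjj   [W → j]

S => xSW => xxSWW => xxxSWWW => xxxxSWWWW => xxxxxSWWWWW => xxxxxxSWWWWWW => xxxxxxhWWWWWW => xxxxxxhxWxWWWWW => xxxxxxhxjxWWWWW => xxxxxxhxjxjWWWW => xxxxxxhxjxjjWWW => xxxxxxhxjxjjjWW => xxxxxxhxjxjjjjW => xxxxxxhxjxjjjjj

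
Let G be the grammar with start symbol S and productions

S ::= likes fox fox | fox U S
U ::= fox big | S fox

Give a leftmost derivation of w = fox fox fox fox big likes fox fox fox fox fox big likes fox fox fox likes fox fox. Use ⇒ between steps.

S ⇒ fox U S ⇒ fox S fox S ⇒ fox fox U S fox S ⇒ fox fox S fox S fox S ⇒ fox fox fox U S fox S fox S ⇒ fox fox fox fox big S fox S fox S ⇒ fox fox fox fox big likes fox fox fox S fox S ⇒ fox fox fox fox big likes fox fox fox fox U S fox S ⇒ fox fox fox fox big likes fox fox fox fox fox big S fox S ⇒ fox fox fox fox big likes fox fox fox fox fox big likes fox fox fox S ⇒ fox fox fox fox big likes fox fox fox fox fox big likes fox fox fox likes fox fox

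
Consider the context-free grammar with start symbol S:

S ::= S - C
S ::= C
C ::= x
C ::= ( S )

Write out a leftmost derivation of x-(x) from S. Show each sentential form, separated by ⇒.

S ⇒ S-C   [S ::= S - C]
S-C ⇒ C-C   [S ::= C]
C-C ⇒ x-C   [C ::= x]
x-C ⇒ x-(S)   [C ::= ( S )]
x-(S) ⇒ x-(C)   [S ::= C]
x-(C) ⇒ x-(x)   [C ::= x]

S ⇒ S-C ⇒ C-C ⇒ x-C ⇒ x-(S) ⇒ x-(C) ⇒ x-(x)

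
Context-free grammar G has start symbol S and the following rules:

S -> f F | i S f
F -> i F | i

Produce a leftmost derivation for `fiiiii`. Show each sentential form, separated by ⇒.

S ⇒ fF ⇒ fiF ⇒ fiiF ⇒ fiiiF ⇒ fiiiiF ⇒ fiiiii

S ⇒ fF   [S -> f F]
fF ⇒ fiF   [F -> i F]
fiF ⇒ fiiF   [F -> i F]
fiiF ⇒ fiiiF   [F -> i F]
fiiiF ⇒ fiiiiF   [F -> i F]
fiiiiF ⇒ fiiiii   [F -> i]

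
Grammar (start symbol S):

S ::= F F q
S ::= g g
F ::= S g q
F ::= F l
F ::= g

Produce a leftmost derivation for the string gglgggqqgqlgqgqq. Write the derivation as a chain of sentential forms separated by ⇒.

S ⇒ FFq   [S ::= F F q]
FFq ⇒ gFq   [F ::= g]
gFq ⇒ gSgqq   [F ::= S g q]
gSgqq ⇒ gFFqgqq   [S ::= F F q]
gFFqgqq ⇒ gFlFqgqq   [F ::= F l]
gFlFqgqq ⇒ gSgqlFqgqq   [F ::= S g q]
gSgqlFqgqq ⇒ gFFqgqlFqgqq   [S ::= F F q]
gFFqgqlFqgqq ⇒ gFlFqgqlFqgqq   [F ::= F l]
gFlFqgqlFqgqq ⇒ gglFqgqlFqgqq   [F ::= g]
gglFqgqlFqgqq ⇒ gglSgqqgqlFqgqq   [F ::= S g q]
gglSgqqgqlFqgqq ⇒ gglgggqqgqlFqgqq   [S ::= g g]
gglgggqqgqlFqgqq ⇒ gglgggqqgqlgqgqq   [F ::= g]

S⇒FFq⇒gFq⇒gSgqq⇒gFFqgqq⇒gFlFqgqq⇒gSgqlFqgqq⇒gFFqgqlFqgqq⇒gFlFqgqlFqgqq⇒gglFqgqlFqgqq⇒gglSgqqgqlFqgqq⇒gglgggqqgqlFqgqq⇒gglgggqqgqlgqgqq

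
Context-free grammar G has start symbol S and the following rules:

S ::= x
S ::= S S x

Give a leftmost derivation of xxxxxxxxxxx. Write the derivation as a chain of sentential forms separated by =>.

S => SSx => xSx => xSSxx => xSSxSxx => xSSxSxSxx => xSSxSxSxSxx => xxSxSxSxSxx => xxxxSxSxSxx => xxxxxxSxSxx => xxxxxxxxSxx => xxxxxxxxxxx

S => SSx   [S ::= S S x]
SSx => xSx   [S ::= x]
xSx => xSSxx   [S ::= S S x]
xSSxx => xSSxSxx   [S ::= S S x]
xSSxSxx => xSSxSxSxx   [S ::= S S x]
xSSxSxSxx => xSSxSxSxSxx   [S ::= S S x]
xSSxSxSxSxx => xxSxSxSxSxx   [S ::= x]
xxSxSxSxSxx => xxxxSxSxSxx   [S ::= x]
xxxxSxSxSxx => xxxxxxSxSxx   [S ::= x]
xxxxxxSxSxx => xxxxxxxxSxx   [S ::= x]
xxxxxxxxSxx => xxxxxxxxxxx   [S ::= x]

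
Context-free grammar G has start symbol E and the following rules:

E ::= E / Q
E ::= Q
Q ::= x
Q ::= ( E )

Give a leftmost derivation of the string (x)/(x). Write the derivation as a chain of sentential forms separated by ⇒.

E ⇒ E/Q ⇒ Q/Q ⇒ (E)/Q ⇒ (Q)/Q ⇒ (x)/Q ⇒ (x)/(E) ⇒ (x)/(Q) ⇒ (x)/(x)

E ⇒ E/Q   [E ::= E / Q]
E/Q ⇒ Q/Q   [E ::= Q]
Q/Q ⇒ (E)/Q   [Q ::= ( E )]
(E)/Q ⇒ (Q)/Q   [E ::= Q]
(Q)/Q ⇒ (x)/Q   [Q ::= x]
(x)/Q ⇒ (x)/(E)   [Q ::= ( E )]
(x)/(E) ⇒ (x)/(Q)   [E ::= Q]
(x)/(Q) ⇒ (x)/(x)   [Q ::= x]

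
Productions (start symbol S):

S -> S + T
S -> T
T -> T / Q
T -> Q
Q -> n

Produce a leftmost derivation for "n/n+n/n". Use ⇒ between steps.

S ⇒ S+T   [S -> S + T]
S+T ⇒ T+T   [S -> T]
T+T ⇒ T/Q+T   [T -> T / Q]
T/Q+T ⇒ Q/Q+T   [T -> Q]
Q/Q+T ⇒ n/Q+T   [Q -> n]
n/Q+T ⇒ n/n+T   [Q -> n]
n/n+T ⇒ n/n+T/Q   [T -> T / Q]
n/n+T/Q ⇒ n/n+Q/Q   [T -> Q]
n/n+Q/Q ⇒ n/n+n/Q   [Q -> n]
n/n+n/Q ⇒ n/n+n/n   [Q -> n]

S ⇒ S+T ⇒ T+T ⇒ T/Q+T ⇒ Q/Q+T ⇒ n/Q+T ⇒ n/n+T ⇒ n/n+T/Q ⇒ n/n+Q/Q ⇒ n/n+n/Q ⇒ n/n+n/n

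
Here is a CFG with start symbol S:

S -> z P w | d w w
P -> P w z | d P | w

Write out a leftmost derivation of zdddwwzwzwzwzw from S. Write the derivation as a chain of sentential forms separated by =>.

S => zPw => zPwzw => zPwzwzw => zPwzwzwzw => zPwzwzwzwzw => zdPwzwzwzwzw => zddPwzwzwzwzw => zdddPwzwzwzwzw => zdddwwzwzwzwzw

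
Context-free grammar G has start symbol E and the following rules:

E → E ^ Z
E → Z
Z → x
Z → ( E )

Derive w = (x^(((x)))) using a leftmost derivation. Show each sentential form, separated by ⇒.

E⇒Z⇒(E)⇒(E^Z)⇒(Z^Z)⇒(x^Z)⇒(x^(E))⇒(x^(Z))⇒(x^((E)))⇒(x^((Z)))⇒(x^(((E))))⇒(x^(((Z))))⇒(x^(((x))))

E ⇒ Z   [E → Z]
Z ⇒ (E)   [Z → ( E )]
(E) ⇒ (E^Z)   [E → E ^ Z]
(E^Z) ⇒ (Z^Z)   [E → Z]
(Z^Z) ⇒ (x^Z)   [Z → x]
(x^Z) ⇒ (x^(E))   [Z → ( E )]
(x^(E)) ⇒ (x^(Z))   [E → Z]
(x^(Z)) ⇒ (x^((E)))   [Z → ( E )]
(x^((E))) ⇒ (x^((Z)))   [E → Z]
(x^((Z))) ⇒ (x^(((E))))   [Z → ( E )]
(x^(((E)))) ⇒ (x^(((Z))))   [E → Z]
(x^(((Z)))) ⇒ (x^(((x))))   [Z → x]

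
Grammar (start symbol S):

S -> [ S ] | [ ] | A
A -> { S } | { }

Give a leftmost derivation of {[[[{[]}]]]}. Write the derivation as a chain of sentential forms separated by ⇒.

S ⇒ A ⇒ {S} ⇒ {[S]} ⇒ {[[S]]} ⇒ {[[[S]]]} ⇒ {[[[A]]]} ⇒ {[[[{S}]]]} ⇒ {[[[{[]}]]]}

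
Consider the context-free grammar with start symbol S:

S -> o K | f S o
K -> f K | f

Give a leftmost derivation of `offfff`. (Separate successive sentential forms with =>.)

S => oK => ofK => offK => offfK => offffK => offfff

S => oK   [S -> o K]
oK => ofK   [K -> f K]
ofK => offK   [K -> f K]
offK => offfK   [K -> f K]
offfK => offffK   [K -> f K]
offffK => offfff   [K -> f]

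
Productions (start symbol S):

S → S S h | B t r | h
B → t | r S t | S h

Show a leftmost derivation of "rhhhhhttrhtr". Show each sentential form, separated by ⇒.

S ⇒ Btr ⇒ Shtr ⇒ Btrhtr ⇒ rSttrhtr ⇒ rSShttrhtr ⇒ rSShShttrhtr ⇒ rhShShttrhtr ⇒ rhhhShttrhtr ⇒ rhhhhhttrhtr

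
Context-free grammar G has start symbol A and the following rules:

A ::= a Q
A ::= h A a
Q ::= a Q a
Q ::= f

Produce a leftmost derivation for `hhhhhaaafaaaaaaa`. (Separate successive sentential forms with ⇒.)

A ⇒ hAa   [A ::= h A a]
hAa ⇒ hhAaa   [A ::= h A a]
hhAaa ⇒ hhhAaaa   [A ::= h A a]
hhhAaaa ⇒ hhhhAaaaa   [A ::= h A a]
hhhhAaaaa ⇒ hhhhhAaaaaa   [A ::= h A a]
hhhhhAaaaaa ⇒ hhhhhaQaaaaa   [A ::= a Q]
hhhhhaQaaaaa ⇒ hhhhhaaQaaaaaa   [Q ::= a Q a]
hhhhhaaQaaaaaa ⇒ hhhhhaaaQaaaaaaa   [Q ::= a Q a]
hhhhhaaaQaaaaaaa ⇒ hhhhhaaafaaaaaaa   [Q ::= f]

A ⇒ hAa ⇒ hhAaa ⇒ hhhAaaa ⇒ hhhhAaaaa ⇒ hhhhhAaaaaa ⇒ hhhhhaQaaaaa ⇒ hhhhhaaQaaaaaa ⇒ hhhhhaaaQaaaaaaa ⇒ hhhhhaaafaaaaaaa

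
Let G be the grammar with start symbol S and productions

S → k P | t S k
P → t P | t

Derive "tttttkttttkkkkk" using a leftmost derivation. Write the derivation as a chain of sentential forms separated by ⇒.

S ⇒ tSk   [S → t S k]
tSk ⇒ ttSkk   [S → t S k]
ttSkk ⇒ tttSkkk   [S → t S k]
tttSkkk ⇒ ttttSkkkk   [S → t S k]
ttttSkkkk ⇒ tttttSkkkkk   [S → t S k]
tttttSkkkkk ⇒ tttttkPkkkkk   [S → k P]
tttttkPkkkkk ⇒ tttttktPkkkkk   [P → t P]
tttttktPkkkkk ⇒ tttttkttPkkkkk   [P → t P]
tttttkttPkkkkk ⇒ tttttktttPkkkkk   [P → t P]
tttttktttPkkkkk ⇒ tttttkttttkkkkk   [P → t]

S ⇒ tSk ⇒ ttSkk ⇒ tttSkkk ⇒ ttttSkkkk ⇒ tttttSkkkkk ⇒ tttttkPkkkkk ⇒ tttttktPkkkkk ⇒ tttttkttPkkkkk ⇒ tttttktttPkkkkk ⇒ tttttkttttkkkkk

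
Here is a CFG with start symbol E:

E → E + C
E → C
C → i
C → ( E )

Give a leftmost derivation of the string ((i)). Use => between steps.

E => C => (E) => (C) => ((E)) => ((C)) => ((i))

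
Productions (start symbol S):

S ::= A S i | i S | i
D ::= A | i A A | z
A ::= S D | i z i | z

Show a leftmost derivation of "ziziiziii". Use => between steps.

S => ASi   [S ::= A S i]
ASi => zSi   [A ::= z]
zSi => ziSi   [S ::= i S]
ziSi => ziASii   [S ::= A S i]
ziASii => ziSDSii   [A ::= S D]
ziSDSii => ziASiDSii   [S ::= A S i]
ziASiDSii => zizSiDSii   [A ::= z]
zizSiDSii => ziziiDSii   [S ::= i]
ziziiDSii => ziziizSii   [D ::= z]
ziziizSii => ziziiziii   [S ::= i]

S=>ASi=>zSi=>ziSi=>ziASii=>ziSDSii=>ziASiDSii=>zizSiDSii=>ziziiDSii=>ziziizSii=>ziziiziii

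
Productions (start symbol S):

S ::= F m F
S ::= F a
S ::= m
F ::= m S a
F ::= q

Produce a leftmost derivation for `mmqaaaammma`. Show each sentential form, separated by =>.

S=>FmF=>mSamF=>mFaamF=>mmSaaamF=>mmFaaaamF=>mmqaaaamF=>mmqaaaammSa=>mmqaaaammma

S => FmF   [S ::= F m F]
FmF => mSamF   [F ::= m S a]
mSamF => mFaamF   [S ::= F a]
mFaamF => mmSaaamF   [F ::= m S a]
mmSaaamF => mmFaaaamF   [S ::= F a]
mmFaaaamF => mmqaaaamF   [F ::= q]
mmqaaaamF => mmqaaaammSa   [F ::= m S a]
mmqaaaammSa => mmqaaaammma   [S ::= m]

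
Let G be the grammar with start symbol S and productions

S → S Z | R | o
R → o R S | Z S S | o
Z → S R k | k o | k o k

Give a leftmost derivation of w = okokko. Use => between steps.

S => SZ   [S → S Z]
SZ => SZZ   [S → S Z]
SZZ => RZZ   [S → R]
RZZ => oZZ   [R → o]
oZZ => okokZ   [Z → k o k]
okokZ => okokko   [Z → k o]

S=>SZ=>SZZ=>RZZ=>oZZ=>okokZ=>okokko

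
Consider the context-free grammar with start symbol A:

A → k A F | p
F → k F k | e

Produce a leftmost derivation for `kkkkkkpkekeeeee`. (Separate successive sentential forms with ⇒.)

A ⇒ kAF   [A → k A F]
kAF ⇒ kkAFF   [A → k A F]
kkAFF ⇒ kkkAFFF   [A → k A F]
kkkAFFF ⇒ kkkkAFFFF   [A → k A F]
kkkkAFFFF ⇒ kkkkkAFFFFF   [A → k A F]
kkkkkAFFFFF ⇒ kkkkkkAFFFFFF   [A → k A F]
kkkkkkAFFFFFF ⇒ kkkkkkpFFFFFF   [A → p]
kkkkkkpFFFFFF ⇒ kkkkkkpkFkFFFFF   [F → k F k]
kkkkkkpkFkFFFFF ⇒ kkkkkkpkekFFFFF   [F → e]
kkkkkkpkekFFFFF ⇒ kkkkkkpkekeFFFF   [F → e]
kkkkkkpkekeFFFF ⇒ kkkkkkpkekeeFFF   [F → e]
kkkkkkpkekeeFFF ⇒ kkkkkkpkekeeeFF   [F → e]
kkkkkkpkekeeeFF ⇒ kkkkkkpkekeeeeF   [F → e]
kkkkkkpkekeeeeF ⇒ kkkkkkpkekeeeee   [F → e]

A ⇒ kAF ⇒ kkAFF ⇒ kkkAFFF ⇒ kkkkAFFFF ⇒ kkkkkAFFFFF ⇒ kkkkkkAFFFFFF ⇒ kkkkkkpFFFFFF ⇒ kkkkkkpkFkFFFFF ⇒ kkkkkkpkekFFFFF ⇒ kkkkkkpkekeFFFF ⇒ kkkkkkpkekeeFFF ⇒ kkkkkkpkekeeeFF ⇒ kkkkkkpkekeeeeF ⇒ kkkkkkpkekeeeee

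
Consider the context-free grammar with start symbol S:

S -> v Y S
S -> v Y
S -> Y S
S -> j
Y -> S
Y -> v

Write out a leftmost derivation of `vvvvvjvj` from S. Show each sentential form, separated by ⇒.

S ⇒ YS   [S -> Y S]
YS ⇒ SS   [Y -> S]
SS ⇒ vYSS   [S -> v Y S]
vYSS ⇒ vvSS   [Y -> v]
vvSS ⇒ vvvYSS   [S -> v Y S]
vvvYSS ⇒ vvvSSS   [Y -> S]
vvvSSS ⇒ vvvvYSS   [S -> v Y]
vvvvYSS ⇒ vvvvvSS   [Y -> v]
vvvvvSS ⇒ vvvvvjS   [S -> j]
vvvvvjS ⇒ vvvvvjvY   [S -> v Y]
vvvvvjvY ⇒ vvvvvjvS   [Y -> S]
vvvvvjvS ⇒ vvvvvjvj   [S -> j]

S ⇒ YS ⇒ SS ⇒ vYSS ⇒ vvSS ⇒ vvvYSS ⇒ vvvSSS ⇒ vvvvYSS ⇒ vvvvvSS ⇒ vvvvvjS ⇒ vvvvvjvY ⇒ vvvvvjvS ⇒ vvvvvjvj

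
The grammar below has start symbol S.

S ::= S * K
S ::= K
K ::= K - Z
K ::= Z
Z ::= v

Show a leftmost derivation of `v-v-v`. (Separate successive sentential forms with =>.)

S=>K=>K-Z=>K-Z-Z=>Z-Z-Z=>v-Z-Z=>v-v-Z=>v-v-v

S => K   [S ::= K]
K => K-Z   [K ::= K - Z]
K-Z => K-Z-Z   [K ::= K - Z]
K-Z-Z => Z-Z-Z   [K ::= Z]
Z-Z-Z => v-Z-Z   [Z ::= v]
v-Z-Z => v-v-Z   [Z ::= v]
v-v-Z => v-v-v   [Z ::= v]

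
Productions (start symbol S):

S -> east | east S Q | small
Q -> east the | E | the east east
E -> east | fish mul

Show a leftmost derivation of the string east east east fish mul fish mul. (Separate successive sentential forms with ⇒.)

S ⇒ east S Q ⇒ east east S Q Q ⇒ east east east Q Q ⇒ east east east E Q ⇒ east east east fish mul Q ⇒ east east east fish mul E ⇒ east east east fish mul fish mul

S ⇒ east S Q   [S -> east S Q]
east S Q ⇒ east east S Q Q   [S -> east S Q]
east east S Q Q ⇒ east east east Q Q   [S -> east]
east east east Q Q ⇒ east east east E Q   [Q -> E]
east east east E Q ⇒ east east east fish mul Q   [E -> fish mul]
east east east fish mul Q ⇒ east east east fish mul E   [Q -> E]
east east east fish mul E ⇒ east east east fish mul fish mul   [E -> fish mul]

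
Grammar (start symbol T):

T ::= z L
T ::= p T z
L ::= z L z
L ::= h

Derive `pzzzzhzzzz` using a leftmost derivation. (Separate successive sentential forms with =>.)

T=>pTz=>pzLz=>pzzLzz=>pzzzLzzz=>pzzzzLzzzz=>pzzzzhzzzz

T => pTz   [T ::= p T z]
pTz => pzLz   [T ::= z L]
pzLz => pzzLzz   [L ::= z L z]
pzzLzz => pzzzLzzz   [L ::= z L z]
pzzzLzzz => pzzzzLzzzz   [L ::= z L z]
pzzzzLzzzz => pzzzzhzzzz   [L ::= h]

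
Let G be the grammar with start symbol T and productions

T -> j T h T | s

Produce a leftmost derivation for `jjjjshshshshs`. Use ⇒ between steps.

T⇒jThT⇒jjThThT⇒jjjThThThT⇒jjjjThThThThT⇒jjjjshThThThT⇒jjjjshshThThT⇒jjjjshshshThT⇒jjjjshshshshT⇒jjjjshshshshs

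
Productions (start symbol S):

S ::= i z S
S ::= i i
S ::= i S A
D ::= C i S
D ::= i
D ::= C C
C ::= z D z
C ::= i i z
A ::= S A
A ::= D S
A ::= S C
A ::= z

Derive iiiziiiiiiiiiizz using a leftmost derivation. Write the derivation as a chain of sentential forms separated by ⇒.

S⇒iSA⇒iiSAA⇒iiizSAA⇒iiiziiAA⇒iiiziiSAA⇒iiiziiiiAA⇒iiiziiiiSAA⇒iiiziiiiiiAA⇒iiiziiiiiiSCA⇒iiiziiiiiiiiCA⇒iiiziiiiiiiiiizA⇒iiiziiiiiiiiiizz

S ⇒ iSA   [S ::= i S A]
iSA ⇒ iiSAA   [S ::= i S A]
iiSAA ⇒ iiizSAA   [S ::= i z S]
iiizSAA ⇒ iiiziiAA   [S ::= i i]
iiiziiAA ⇒ iiiziiSAA   [A ::= S A]
iiiziiSAA ⇒ iiiziiiiAA   [S ::= i i]
iiiziiiiAA ⇒ iiiziiiiSAA   [A ::= S A]
iiiziiiiSAA ⇒ iiiziiiiiiAA   [S ::= i i]
iiiziiiiiiAA ⇒ iiiziiiiiiSCA   [A ::= S C]
iiiziiiiiiSCA ⇒ iiiziiiiiiiiCA   [S ::= i i]
iiiziiiiiiiiCA ⇒ iiiziiiiiiiiiizA   [C ::= i i z]
iiiziiiiiiiiiizA ⇒ iiiziiiiiiiiiizz   [A ::= z]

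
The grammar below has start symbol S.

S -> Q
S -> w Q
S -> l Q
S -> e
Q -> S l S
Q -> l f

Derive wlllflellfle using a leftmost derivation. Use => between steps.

S => wQ   [S -> w Q]
wQ => wSlS   [Q -> S l S]
wSlS => wlQlS   [S -> l Q]
wlQlS => wlSlSlS   [Q -> S l S]
wlSlSlS => wlQlSlS   [S -> Q]
wlQlSlS => wlSlSlSlS   [Q -> S l S]
wlSlSlSlS => wllQlSlSlS   [S -> l Q]
wllQlSlSlS => wlllflSlSlS   [Q -> l f]
wlllflSlSlS => wlllflelSlS   [S -> e]
wlllflelSlS => wlllflelQlS   [S -> Q]
wlllflelQlS => wlllflellflS   [Q -> l f]
wlllflellflS => wlllflellfle   [S -> e]

S=>wQ=>wSlS=>wlQlS=>wlSlSlS=>wlQlSlS=>wlSlSlSlS=>wllQlSlSlS=>wlllflSlSlS=>wlllflelSlS=>wlllflelQlS=>wlllflellflS=>wlllflellfle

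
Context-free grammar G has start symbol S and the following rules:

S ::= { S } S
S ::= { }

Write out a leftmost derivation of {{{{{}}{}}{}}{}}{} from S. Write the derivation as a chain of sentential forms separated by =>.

S => {S}S => {{S}S}S => {{{S}S}S}S => {{{{S}S}S}S}S => {{{{{}}S}S}S}S => {{{{{}}{}}S}S}S => {{{{{}}{}}{}}S}S => {{{{{}}{}}{}}{}}S => {{{{{}}{}}{}}{}}{}

S => {S}S   [S ::= { S } S]
{S}S => {{S}S}S   [S ::= { S } S]
{{S}S}S => {{{S}S}S}S   [S ::= { S } S]
{{{S}S}S}S => {{{{S}S}S}S}S   [S ::= { S } S]
{{{{S}S}S}S}S => {{{{{}}S}S}S}S   [S ::= { }]
{{{{{}}S}S}S}S => {{{{{}}{}}S}S}S   [S ::= { }]
{{{{{}}{}}S}S}S => {{{{{}}{}}{}}S}S   [S ::= { }]
{{{{{}}{}}{}}S}S => {{{{{}}{}}{}}{}}S   [S ::= { }]
{{{{{}}{}}{}}{}}S => {{{{{}}{}}{}}{}}{}   [S ::= { }]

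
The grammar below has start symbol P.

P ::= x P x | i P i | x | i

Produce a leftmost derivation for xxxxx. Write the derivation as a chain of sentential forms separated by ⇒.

P ⇒ xPx   [P ::= x P x]
xPx ⇒ xxPxx   [P ::= x P x]
xxPxx ⇒ xxxxx   [P ::= x]

P ⇒ xPx ⇒ xxPxx ⇒ xxxxx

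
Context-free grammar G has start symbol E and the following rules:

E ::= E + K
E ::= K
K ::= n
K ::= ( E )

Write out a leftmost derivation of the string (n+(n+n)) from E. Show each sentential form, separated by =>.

E => K => (E) => (E+K) => (K+K) => (n+K) => (n+(E)) => (n+(E+K)) => (n+(K+K)) => (n+(n+K)) => (n+(n+n))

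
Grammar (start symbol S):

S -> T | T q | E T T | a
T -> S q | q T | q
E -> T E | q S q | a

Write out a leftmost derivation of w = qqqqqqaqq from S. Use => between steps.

S => ETT => TETT => qETT => qTETT => qqTETT => qqqTETT => qqqSqETT => qqqTqqETT => qqqqqqETT => qqqqqqaTT => qqqqqqaqT => qqqqqqaqq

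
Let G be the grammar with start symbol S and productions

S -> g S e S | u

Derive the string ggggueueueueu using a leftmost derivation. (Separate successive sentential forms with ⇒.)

S⇒gSeS⇒ggSeSeS⇒gggSeSeSeS⇒ggggSeSeSeSeS⇒ggggueSeSeSeS⇒ggggueueSeSeS⇒ggggueueueSeS⇒ggggueueueueS⇒ggggueueueueu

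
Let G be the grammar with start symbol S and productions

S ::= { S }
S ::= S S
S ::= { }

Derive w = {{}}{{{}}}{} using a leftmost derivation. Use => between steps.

S => SS   [S ::= S S]
SS => SSS   [S ::= S S]
SSS => {S}SS   [S ::= { S }]
{S}SS => {{}}SS   [S ::= { }]
{{}}SS => {{}}{S}S   [S ::= { S }]
{{}}{S}S => {{}}{{S}}S   [S ::= { S }]
{{}}{{S}}S => {{}}{{{}}}S   [S ::= { }]
{{}}{{{}}}S => {{}}{{{}}}{}   [S ::= { }]

S=>SS=>SSS=>{S}SS=>{{}}SS=>{{}}{S}S=>{{}}{{S}}S=>{{}}{{{}}}S=>{{}}{{{}}}{}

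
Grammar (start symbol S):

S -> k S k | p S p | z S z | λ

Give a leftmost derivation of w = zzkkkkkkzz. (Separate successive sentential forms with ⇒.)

S ⇒ zSz   [S -> z S z]
zSz ⇒ zzSzz   [S -> z S z]
zzSzz ⇒ zzkSkzz   [S -> k S k]
zzkSkzz ⇒ zzkkSkkzz   [S -> k S k]
zzkkSkkzz ⇒ zzkkkSkkkzz   [S -> k S k]
zzkkkSkkkzz ⇒ zzkkkkkkzz   [S -> λ]

S ⇒ zSz ⇒ zzSzz ⇒ zzkSkzz ⇒ zzkkSkkzz ⇒ zzkkkSkkkzz ⇒ zzkkkkkkzz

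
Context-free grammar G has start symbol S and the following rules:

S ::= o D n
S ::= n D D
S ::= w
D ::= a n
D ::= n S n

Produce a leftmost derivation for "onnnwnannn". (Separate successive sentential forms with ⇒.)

S ⇒ oDn   [S ::= o D n]
oDn ⇒ onSnn   [D ::= n S n]
onSnn ⇒ onnDDnn   [S ::= n D D]
onnDDnn ⇒ onnnSnDnn   [D ::= n S n]
onnnSnDnn ⇒ onnnwnDnn   [S ::= w]
onnnwnDnn ⇒ onnnwnannn   [D ::= a n]

S ⇒ oDn ⇒ onSnn ⇒ onnDDnn ⇒ onnnSnDnn ⇒ onnnwnDnn ⇒ onnnwnannn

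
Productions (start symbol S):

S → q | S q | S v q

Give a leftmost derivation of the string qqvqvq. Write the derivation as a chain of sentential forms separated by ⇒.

S ⇒ Svq ⇒ Svqvq ⇒ Sqvqvq ⇒ qqvqvq

S ⇒ Svq   [S → S v q]
Svq ⇒ Svqvq   [S → S v q]
Svqvq ⇒ Sqvqvq   [S → S q]
Sqvqvq ⇒ qqvqvq   [S → q]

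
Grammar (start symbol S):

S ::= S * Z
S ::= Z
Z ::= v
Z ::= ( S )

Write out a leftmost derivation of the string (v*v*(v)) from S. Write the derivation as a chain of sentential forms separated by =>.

S => Z   [S ::= Z]
Z => (S)   [Z ::= ( S )]
(S) => (S*Z)   [S ::= S * Z]
(S*Z) => (S*Z*Z)   [S ::= S * Z]
(S*Z*Z) => (Z*Z*Z)   [S ::= Z]
(Z*Z*Z) => (v*Z*Z)   [Z ::= v]
(v*Z*Z) => (v*v*Z)   [Z ::= v]
(v*v*Z) => (v*v*(S))   [Z ::= ( S )]
(v*v*(S)) => (v*v*(Z))   [S ::= Z]
(v*v*(Z)) => (v*v*(v))   [Z ::= v]

S => Z => (S) => (S*Z) => (S*Z*Z) => (Z*Z*Z) => (v*Z*Z) => (v*v*Z) => (v*v*(S)) => (v*v*(Z)) => (v*v*(v))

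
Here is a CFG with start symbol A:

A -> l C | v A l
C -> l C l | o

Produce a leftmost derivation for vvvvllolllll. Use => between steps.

A => vAl => vvAll => vvvAlll => vvvvAllll => vvvvlCllll => vvvvllClllll => vvvvllolllll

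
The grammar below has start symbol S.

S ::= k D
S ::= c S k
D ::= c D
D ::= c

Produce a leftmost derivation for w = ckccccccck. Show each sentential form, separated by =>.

S => cSk => ckDk => ckcDk => ckccDk => ckcccDk => ckccccDk => ckcccccDk => ckccccccDk => ckccccccck

S => cSk   [S ::= c S k]
cSk => ckDk   [S ::= k D]
ckDk => ckcDk   [D ::= c D]
ckcDk => ckccDk   [D ::= c D]
ckccDk => ckcccDk   [D ::= c D]
ckcccDk => ckccccDk   [D ::= c D]
ckccccDk => ckcccccDk   [D ::= c D]
ckcccccDk => ckccccccDk   [D ::= c D]
ckccccccDk => ckccccccck   [D ::= c]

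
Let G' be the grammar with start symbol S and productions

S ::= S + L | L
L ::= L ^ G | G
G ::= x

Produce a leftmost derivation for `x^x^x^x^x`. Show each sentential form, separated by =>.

S => L => L^G => L^G^G => L^G^G^G => L^G^G^G^G => G^G^G^G^G => x^G^G^G^G => x^x^G^G^G => x^x^x^G^G => x^x^x^x^G => x^x^x^x^x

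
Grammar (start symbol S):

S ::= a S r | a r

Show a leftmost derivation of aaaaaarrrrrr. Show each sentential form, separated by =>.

S => aSr => aaSrr => aaaSrrr => aaaaSrrrr => aaaaaSrrrrr => aaaaaarrrrrr

S => aSr   [S ::= a S r]
aSr => aaSrr   [S ::= a S r]
aaSrr => aaaSrrr   [S ::= a S r]
aaaSrrr => aaaaSrrrr   [S ::= a S r]
aaaaSrrrr => aaaaaSrrrrr   [S ::= a S r]
aaaaaSrrrrr => aaaaaarrrrrr   [S ::= a r]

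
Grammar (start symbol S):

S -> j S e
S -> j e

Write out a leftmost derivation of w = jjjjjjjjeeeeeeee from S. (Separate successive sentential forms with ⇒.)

S ⇒ jSe   [S -> j S e]
jSe ⇒ jjSee   [S -> j S e]
jjSee ⇒ jjjSeee   [S -> j S e]
jjjSeee ⇒ jjjjSeeee   [S -> j S e]
jjjjSeeee ⇒ jjjjjSeeeee   [S -> j S e]
jjjjjSeeeee ⇒ jjjjjjSeeeeee   [S -> j S e]
jjjjjjSeeeeee ⇒ jjjjjjjSeeeeeee   [S -> j S e]
jjjjjjjSeeeeeee ⇒ jjjjjjjjeeeeeeee   [S -> j e]

S ⇒ jSe ⇒ jjSee ⇒ jjjSeee ⇒ jjjjSeeee ⇒ jjjjjSeeeee ⇒ jjjjjjSeeeeee ⇒ jjjjjjjSeeeeeee ⇒ jjjjjjjjeeeeeeee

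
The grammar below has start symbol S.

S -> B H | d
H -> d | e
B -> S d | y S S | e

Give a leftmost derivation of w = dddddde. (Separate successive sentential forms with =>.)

S => BH => SdH => BHdH => SdHdH => BHdHdH => SdHdHdH => ddHdHdH => ddddHdH => ddddddH => dddddde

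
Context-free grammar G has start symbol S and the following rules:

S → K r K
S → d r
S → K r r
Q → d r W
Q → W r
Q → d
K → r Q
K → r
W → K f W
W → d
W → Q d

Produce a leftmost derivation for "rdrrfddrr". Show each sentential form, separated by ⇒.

S⇒KrK⇒rQrK⇒rdrWrK⇒rdrKfWrK⇒rdrrfWrK⇒rdrrfQdrK⇒rdrrfddrK⇒rdrrfddrr

S ⇒ KrK   [S → K r K]
KrK ⇒ rQrK   [K → r Q]
rQrK ⇒ rdrWrK   [Q → d r W]
rdrWrK ⇒ rdrKfWrK   [W → K f W]
rdrKfWrK ⇒ rdrrfWrK   [K → r]
rdrrfWrK ⇒ rdrrfQdrK   [W → Q d]
rdrrfQdrK ⇒ rdrrfddrK   [Q → d]
rdrrfddrK ⇒ rdrrfddrr   [K → r]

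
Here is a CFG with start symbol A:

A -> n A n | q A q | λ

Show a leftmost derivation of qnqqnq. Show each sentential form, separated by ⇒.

A⇒qAq⇒qnAnq⇒qnqAqnq⇒qnqqnq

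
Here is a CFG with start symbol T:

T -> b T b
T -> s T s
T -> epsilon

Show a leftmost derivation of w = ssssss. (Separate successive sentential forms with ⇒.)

T ⇒ sTs   [T -> s T s]
sTs ⇒ ssTss   [T -> s T s]
ssTss ⇒ sssTsss   [T -> s T s]
sssTsss ⇒ ssssss   [T -> epsilon]

T ⇒ sTs ⇒ ssTss ⇒ sssTsss ⇒ ssssss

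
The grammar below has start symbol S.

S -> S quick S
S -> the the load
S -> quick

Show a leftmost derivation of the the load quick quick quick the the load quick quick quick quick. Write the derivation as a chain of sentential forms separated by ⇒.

S ⇒ S quick S   [S -> S quick S]
S quick S ⇒ S quick S quick S   [S -> S quick S]
S quick S quick S ⇒ S quick S quick S quick S   [S -> S quick S]
S quick S quick S quick S ⇒ the the load quick S quick S quick S   [S -> the the load]
the the load quick S quick S quick S ⇒ the the load quick S quick S quick S quick S   [S -> S quick S]
the the load quick S quick S quick S quick S ⇒ the the load quick quick quick S quick S quick S   [S -> quick]
the the load quick quick quick S quick S quick S ⇒ the the load quick quick quick the the load quick S quick S   [S -> the the load]
the the load quick quick quick the the load quick S quick S ⇒ the the load quick quick quick the the load quick quick quick S   [S -> quick]
the the load quick quick quick the the load quick quick quick S ⇒ the the load quick quick quick the the load quick quick quick quick   [S -> quick]

S ⇒ S quick S ⇒ S quick S quick S ⇒ S quick S quick S quick S ⇒ the the load quick S quick S quick S ⇒ the the load quick S quick S quick S quick S ⇒ the the load quick quick quick S quick S quick S ⇒ the the load quick quick quick the the load quick S quick S ⇒ the the load quick quick quick the the load quick quick quick S ⇒ the the load quick quick quick the the load quick quick quick quick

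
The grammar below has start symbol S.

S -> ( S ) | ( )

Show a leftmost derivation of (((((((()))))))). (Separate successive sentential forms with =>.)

S => (S)   [S -> ( S )]
(S) => ((S))   [S -> ( S )]
((S)) => (((S)))   [S -> ( S )]
(((S))) => ((((S))))   [S -> ( S )]
((((S)))) => (((((S)))))   [S -> ( S )]
(((((S))))) => ((((((S))))))   [S -> ( S )]
((((((S)))))) => (((((((S)))))))   [S -> ( S )]
(((((((S))))))) => (((((((())))))))   [S -> ( )]

S => (S) => ((S)) => (((S))) => ((((S)))) => (((((S))))) => ((((((S)))))) => (((((((S))))))) => (((((((())))))))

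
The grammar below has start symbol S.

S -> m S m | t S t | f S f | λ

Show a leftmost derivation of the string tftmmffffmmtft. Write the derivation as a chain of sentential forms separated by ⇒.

S⇒tSt⇒tfSft⇒tftStft⇒tftmSmtft⇒tftmmSmmtft⇒tftmmfSfmmtft⇒tftmmffSffmmtft⇒tftmmffffmmtft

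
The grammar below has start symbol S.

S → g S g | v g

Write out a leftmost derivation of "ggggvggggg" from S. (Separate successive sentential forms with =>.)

S => gSg   [S → g S g]
gSg => ggSgg   [S → g S g]
ggSgg => gggSggg   [S → g S g]
gggSggg => ggggSgggg   [S → g S g]
ggggSgggg => ggggvggggg   [S → v g]

S => gSg => ggSgg => gggSggg => ggggSgggg => ggggvggggg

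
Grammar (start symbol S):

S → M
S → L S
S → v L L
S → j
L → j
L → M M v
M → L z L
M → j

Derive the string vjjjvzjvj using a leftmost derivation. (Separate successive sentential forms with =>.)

S => vLL => vMMvL => vjMvL => vjLzLvL => vjMMvzLvL => vjjMvzLvL => vjjjvzLvL => vjjjvzjvL => vjjjvzjvj

S => vLL   [S → v L L]
vLL => vMMvL   [L → M M v]
vMMvL => vjMvL   [M → j]
vjMvL => vjLzLvL   [M → L z L]
vjLzLvL => vjMMvzLvL   [L → M M v]
vjMMvzLvL => vjjMvzLvL   [M → j]
vjjMvzLvL => vjjjvzLvL   [M → j]
vjjjvzLvL => vjjjvzjvL   [L → j]
vjjjvzjvL => vjjjvzjvj   [L → j]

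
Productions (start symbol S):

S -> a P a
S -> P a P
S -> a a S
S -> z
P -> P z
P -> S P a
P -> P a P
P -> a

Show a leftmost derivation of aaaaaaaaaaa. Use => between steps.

S => aaS => aaaPa => aaaPaPa => aaaPaPaPa => aaaPaPaPaPa => aaaaaPaPaPa => aaaaaaaPaPa => aaaaaaaaaPa => aaaaaaaaaaa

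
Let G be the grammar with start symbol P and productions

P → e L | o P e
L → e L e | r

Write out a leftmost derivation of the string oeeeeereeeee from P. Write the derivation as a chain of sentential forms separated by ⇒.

P ⇒ oPe ⇒ oeLe ⇒ oeeLee ⇒ oeeeLeee ⇒ oeeeeLeeee ⇒ oeeeeeLeeeee ⇒ oeeeeereeeee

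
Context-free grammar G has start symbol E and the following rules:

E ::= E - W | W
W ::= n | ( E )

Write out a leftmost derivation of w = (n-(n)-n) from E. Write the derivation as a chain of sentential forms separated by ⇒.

E ⇒ W ⇒ (E) ⇒ (E-W) ⇒ (E-W-W) ⇒ (W-W-W) ⇒ (n-W-W) ⇒ (n-(E)-W) ⇒ (n-(W)-W) ⇒ (n-(n)-W) ⇒ (n-(n)-n)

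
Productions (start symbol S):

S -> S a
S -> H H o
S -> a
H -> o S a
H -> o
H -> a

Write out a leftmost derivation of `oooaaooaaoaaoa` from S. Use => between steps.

S => Sa   [S -> S a]
Sa => HHoa   [S -> H H o]
HHoa => oSaHoa   [H -> o S a]
oSaHoa => oHHoaHoa   [S -> H H o]
oHHoaHoa => ooSaHoaHoa   [H -> o S a]
ooSaHoaHoa => ooHHoaHoaHoa   [S -> H H o]
ooHHoaHoaHoa => oooSaHoaHoaHoa   [H -> o S a]
oooSaHoaHoaHoa => oooaaHoaHoaHoa   [S -> a]
oooaaHoaHoaHoa => oooaaooaHoaHoa   [H -> o]
oooaaooaHoaHoa => oooaaooaaoaHoa   [H -> a]
oooaaooaaoaHoa => oooaaooaaoaaoa   [H -> a]

S=>Sa=>HHoa=>oSaHoa=>oHHoaHoa=>ooSaHoaHoa=>ooHHoaHoaHoa=>oooSaHoaHoaHoa=>oooaaHoaHoaHoa=>oooaaooaHoaHoa=>oooaaooaaoaHoa=>oooaaooaaoaaoa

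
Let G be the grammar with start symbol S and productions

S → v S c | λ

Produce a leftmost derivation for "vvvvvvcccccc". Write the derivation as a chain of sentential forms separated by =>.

S=>vSc=>vvScc=>vvvSccc=>vvvvScccc=>vvvvvSccccc=>vvvvvvScccccc=>vvvvvvcccccc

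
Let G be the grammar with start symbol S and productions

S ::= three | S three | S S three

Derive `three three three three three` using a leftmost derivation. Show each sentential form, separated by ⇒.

S ⇒ S S three ⇒ three S three ⇒ three S S three three ⇒ three three S three three ⇒ three three three three three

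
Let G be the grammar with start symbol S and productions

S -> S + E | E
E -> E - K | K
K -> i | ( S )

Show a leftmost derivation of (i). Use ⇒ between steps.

S ⇒ E ⇒ K ⇒ (S) ⇒ (E) ⇒ (K) ⇒ (i)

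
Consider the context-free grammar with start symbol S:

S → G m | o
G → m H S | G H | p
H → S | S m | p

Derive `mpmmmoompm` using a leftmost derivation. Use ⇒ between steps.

S ⇒ Gm   [S → G m]
Gm ⇒ GHm   [G → G H]
GHm ⇒ mHSHm   [G → m H S]
mHSHm ⇒ mSmSHm   [H → S m]
mSmSHm ⇒ mGmmSHm   [S → G m]
mGmmSHm ⇒ mpmmSHm   [G → p]
mpmmSHm ⇒ mpmmGmHm   [S → G m]
mpmmGmHm ⇒ mpmmmHSmHm   [G → m H S]
mpmmmHSmHm ⇒ mpmmmSSmHm   [H → S]
mpmmmSSmHm ⇒ mpmmmoSmHm   [S → o]
mpmmmoSmHm ⇒ mpmmmoomHm   [S → o]
mpmmmoomHm ⇒ mpmmmoompm   [H → p]

S ⇒ Gm ⇒ GHm ⇒ mHSHm ⇒ mSmSHm ⇒ mGmmSHm ⇒ mpmmSHm ⇒ mpmmGmHm ⇒ mpmmmHSmHm ⇒ mpmmmSSmHm ⇒ mpmmmoSmHm ⇒ mpmmmoomHm ⇒ mpmmmoompm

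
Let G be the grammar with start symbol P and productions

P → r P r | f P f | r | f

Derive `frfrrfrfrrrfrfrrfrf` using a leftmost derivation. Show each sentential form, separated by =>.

P => fPf => frPrf => frfPfrf => frfrPrfrf => frfrrPrrfrf => frfrrfPfrrfrf => frfrrfrPrfrrfrf => frfrrfrfPfrfrrfrf => frfrrfrfrPrfrfrrfrf => frfrrfrfrrrfrfrrfrf

P => fPf   [P → f P f]
fPf => frPrf   [P → r P r]
frPrf => frfPfrf   [P → f P f]
frfPfrf => frfrPrfrf   [P → r P r]
frfrPrfrf => frfrrPrrfrf   [P → r P r]
frfrrPrrfrf => frfrrfPfrrfrf   [P → f P f]
frfrrfPfrrfrf => frfrrfrPrfrrfrf   [P → r P r]
frfrrfrPrfrrfrf => frfrrfrfPfrfrrfrf   [P → f P f]
frfrrfrfPfrfrrfrf => frfrrfrfrPrfrfrrfrf   [P → r P r]
frfrrfrfrPrfrfrrfrf => frfrrfrfrrrfrfrrfrf   [P → r]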